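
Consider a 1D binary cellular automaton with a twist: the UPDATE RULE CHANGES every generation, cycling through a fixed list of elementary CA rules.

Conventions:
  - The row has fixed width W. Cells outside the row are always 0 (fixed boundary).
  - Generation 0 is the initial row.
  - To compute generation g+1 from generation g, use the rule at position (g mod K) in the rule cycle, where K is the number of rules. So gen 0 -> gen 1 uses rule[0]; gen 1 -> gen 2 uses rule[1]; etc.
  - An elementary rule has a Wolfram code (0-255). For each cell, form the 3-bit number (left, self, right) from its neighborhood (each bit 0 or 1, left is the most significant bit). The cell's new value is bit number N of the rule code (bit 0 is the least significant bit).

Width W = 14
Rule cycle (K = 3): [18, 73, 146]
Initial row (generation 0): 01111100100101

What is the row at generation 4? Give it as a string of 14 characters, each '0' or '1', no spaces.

Gen 0: 01111100100101
Gen 1 (rule 18): 10000011011000
Gen 2 (rule 73): 00111011011011
Gen 3 (rule 146): 01010000000000
Gen 4 (rule 18): 10001000000000

Answer: 10001000000000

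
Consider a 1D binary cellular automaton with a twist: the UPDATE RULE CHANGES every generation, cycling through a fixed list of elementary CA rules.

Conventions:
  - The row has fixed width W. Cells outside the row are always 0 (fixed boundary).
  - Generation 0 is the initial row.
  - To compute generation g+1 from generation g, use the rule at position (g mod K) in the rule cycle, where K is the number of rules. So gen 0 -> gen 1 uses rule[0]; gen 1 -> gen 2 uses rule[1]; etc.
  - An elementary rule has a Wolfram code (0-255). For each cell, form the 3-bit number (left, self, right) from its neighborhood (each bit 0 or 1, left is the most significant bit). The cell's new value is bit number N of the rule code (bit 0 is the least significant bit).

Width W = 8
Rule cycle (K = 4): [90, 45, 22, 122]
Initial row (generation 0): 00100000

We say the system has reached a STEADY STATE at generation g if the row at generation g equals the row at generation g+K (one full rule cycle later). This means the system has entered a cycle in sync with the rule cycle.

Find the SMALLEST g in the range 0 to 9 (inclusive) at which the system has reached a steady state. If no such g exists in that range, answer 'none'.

Answer: 7

Derivation:
Gen 0: 00100000
Gen 1 (rule 90): 01010000
Gen 2 (rule 45): 01110111
Gen 3 (rule 22): 10000000
Gen 4 (rule 122): 01000000
Gen 5 (rule 90): 10100000
Gen 6 (rule 45): 11101111
Gen 7 (rule 22): 00000000
Gen 8 (rule 122): 00000000
Gen 9 (rule 90): 00000000
Gen 10 (rule 45): 11111111
Gen 11 (rule 22): 00000000
Gen 12 (rule 122): 00000000
Gen 13 (rule 90): 00000000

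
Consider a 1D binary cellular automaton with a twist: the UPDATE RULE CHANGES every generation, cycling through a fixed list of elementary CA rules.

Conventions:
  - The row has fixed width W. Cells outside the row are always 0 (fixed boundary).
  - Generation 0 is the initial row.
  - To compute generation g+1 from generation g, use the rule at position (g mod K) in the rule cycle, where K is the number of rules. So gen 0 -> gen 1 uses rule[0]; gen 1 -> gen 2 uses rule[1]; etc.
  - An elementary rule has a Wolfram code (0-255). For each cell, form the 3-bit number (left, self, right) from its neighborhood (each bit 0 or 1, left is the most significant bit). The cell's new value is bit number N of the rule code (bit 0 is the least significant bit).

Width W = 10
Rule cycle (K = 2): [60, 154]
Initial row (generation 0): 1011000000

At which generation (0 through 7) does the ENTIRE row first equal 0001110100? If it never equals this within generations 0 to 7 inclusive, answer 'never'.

Answer: 4

Derivation:
Gen 0: 1011000000
Gen 1 (rule 60): 1110100000
Gen 2 (rule 154): 1100010000
Gen 3 (rule 60): 1010011000
Gen 4 (rule 154): 0001110100
Gen 5 (rule 60): 0001001110
Gen 6 (rule 154): 0010111101
Gen 7 (rule 60): 0011100011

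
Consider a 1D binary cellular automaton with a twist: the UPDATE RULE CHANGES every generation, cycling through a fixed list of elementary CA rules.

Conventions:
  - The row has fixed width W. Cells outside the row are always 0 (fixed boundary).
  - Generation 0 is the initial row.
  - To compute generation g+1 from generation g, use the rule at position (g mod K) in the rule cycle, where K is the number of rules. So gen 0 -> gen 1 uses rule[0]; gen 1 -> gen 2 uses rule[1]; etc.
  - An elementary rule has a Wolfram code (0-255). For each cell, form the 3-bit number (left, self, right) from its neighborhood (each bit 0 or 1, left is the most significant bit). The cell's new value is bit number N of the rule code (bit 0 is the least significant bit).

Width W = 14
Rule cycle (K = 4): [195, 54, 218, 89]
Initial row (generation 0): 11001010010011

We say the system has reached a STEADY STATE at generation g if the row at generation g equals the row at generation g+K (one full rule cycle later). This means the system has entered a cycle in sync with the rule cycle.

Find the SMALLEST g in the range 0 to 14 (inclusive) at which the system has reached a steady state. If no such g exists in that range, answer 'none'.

Answer: none

Derivation:
Gen 0: 11001010010011
Gen 1 (rule 195): 01010000100101
Gen 2 (rule 54): 11111001111111
Gen 3 (rule 218): 11111111111111
Gen 4 (rule 89): 10000000000001
Gen 5 (rule 195): 00111111111110
Gen 6 (rule 54): 01000000000001
Gen 7 (rule 218): 10100000000010
Gen 8 (rule 89): 00011111111001
Gen 9 (rule 195): 11101111111010
Gen 10 (rule 54): 00010000000111
Gen 11 (rule 218): 00101000001111
Gen 12 (rule 89): 10000111101001
Gen 13 (rule 195): 00111011100010
Gen 14 (rule 54): 01000100010111
Gen 15 (rule 218): 10101010100111
Gen 16 (rule 89): 00000000010101
Gen 17 (rule 195): 11111111100000
Gen 18 (rule 54): 00000000010000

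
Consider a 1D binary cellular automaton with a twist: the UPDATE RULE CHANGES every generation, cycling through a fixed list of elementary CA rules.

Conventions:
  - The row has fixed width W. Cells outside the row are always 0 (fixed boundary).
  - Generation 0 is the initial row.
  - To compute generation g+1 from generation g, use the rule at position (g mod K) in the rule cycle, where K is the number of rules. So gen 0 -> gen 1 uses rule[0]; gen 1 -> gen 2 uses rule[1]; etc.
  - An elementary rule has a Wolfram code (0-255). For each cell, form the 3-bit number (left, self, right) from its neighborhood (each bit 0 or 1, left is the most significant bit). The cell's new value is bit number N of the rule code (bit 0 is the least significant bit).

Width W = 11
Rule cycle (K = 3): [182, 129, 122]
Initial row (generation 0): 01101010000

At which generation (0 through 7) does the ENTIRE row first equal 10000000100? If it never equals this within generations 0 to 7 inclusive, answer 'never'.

Gen 0: 01101010000
Gen 1 (rule 182): 10011111000
Gen 2 (rule 129): 00001110011
Gen 3 (rule 122): 00011011111
Gen 4 (rule 182): 00100101110
Gen 5 (rule 129): 10000000100
Gen 6 (rule 122): 01000001010
Gen 7 (rule 182): 11100011111

Answer: 5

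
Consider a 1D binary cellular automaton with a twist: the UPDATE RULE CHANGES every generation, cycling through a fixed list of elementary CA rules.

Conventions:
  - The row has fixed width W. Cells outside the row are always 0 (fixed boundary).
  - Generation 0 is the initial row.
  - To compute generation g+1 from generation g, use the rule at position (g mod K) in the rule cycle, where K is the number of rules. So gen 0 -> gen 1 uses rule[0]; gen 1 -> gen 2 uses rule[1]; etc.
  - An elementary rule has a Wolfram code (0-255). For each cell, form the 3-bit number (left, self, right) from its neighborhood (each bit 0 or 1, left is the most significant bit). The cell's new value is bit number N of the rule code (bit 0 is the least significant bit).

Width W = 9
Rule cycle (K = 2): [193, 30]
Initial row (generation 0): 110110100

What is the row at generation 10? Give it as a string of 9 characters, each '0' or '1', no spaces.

Gen 0: 110110100
Gen 1 (rule 193): 010010001
Gen 2 (rule 30): 111111011
Gen 3 (rule 193): 011111001
Gen 4 (rule 30): 110000111
Gen 5 (rule 193): 010110011
Gen 6 (rule 30): 110101110
Gen 7 (rule 193): 010000110
Gen 8 (rule 30): 111001101
Gen 9 (rule 193): 011000100
Gen 10 (rule 30): 110101110

Answer: 110101110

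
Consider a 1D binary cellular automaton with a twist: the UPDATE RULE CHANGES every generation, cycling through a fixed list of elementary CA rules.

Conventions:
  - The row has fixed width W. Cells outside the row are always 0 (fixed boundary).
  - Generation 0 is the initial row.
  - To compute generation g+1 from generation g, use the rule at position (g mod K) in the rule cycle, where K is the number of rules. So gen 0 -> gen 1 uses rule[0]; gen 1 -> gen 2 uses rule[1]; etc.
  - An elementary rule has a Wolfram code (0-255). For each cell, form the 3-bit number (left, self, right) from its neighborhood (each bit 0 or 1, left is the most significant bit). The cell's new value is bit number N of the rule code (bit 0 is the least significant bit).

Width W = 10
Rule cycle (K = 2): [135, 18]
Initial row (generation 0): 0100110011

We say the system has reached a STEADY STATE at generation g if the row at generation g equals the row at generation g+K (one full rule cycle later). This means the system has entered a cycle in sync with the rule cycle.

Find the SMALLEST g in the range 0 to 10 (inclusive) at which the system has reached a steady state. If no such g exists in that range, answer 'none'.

Gen 0: 0100110011
Gen 1 (rule 135): 1101000100
Gen 2 (rule 18): 0000101010
Gen 3 (rule 135): 1111101010
Gen 4 (rule 18): 0000000001
Gen 5 (rule 135): 1111111111
Gen 6 (rule 18): 0000000000
Gen 7 (rule 135): 1111111111
Gen 8 (rule 18): 0000000000
Gen 9 (rule 135): 1111111111
Gen 10 (rule 18): 0000000000
Gen 11 (rule 135): 1111111111
Gen 12 (rule 18): 0000000000

Answer: 5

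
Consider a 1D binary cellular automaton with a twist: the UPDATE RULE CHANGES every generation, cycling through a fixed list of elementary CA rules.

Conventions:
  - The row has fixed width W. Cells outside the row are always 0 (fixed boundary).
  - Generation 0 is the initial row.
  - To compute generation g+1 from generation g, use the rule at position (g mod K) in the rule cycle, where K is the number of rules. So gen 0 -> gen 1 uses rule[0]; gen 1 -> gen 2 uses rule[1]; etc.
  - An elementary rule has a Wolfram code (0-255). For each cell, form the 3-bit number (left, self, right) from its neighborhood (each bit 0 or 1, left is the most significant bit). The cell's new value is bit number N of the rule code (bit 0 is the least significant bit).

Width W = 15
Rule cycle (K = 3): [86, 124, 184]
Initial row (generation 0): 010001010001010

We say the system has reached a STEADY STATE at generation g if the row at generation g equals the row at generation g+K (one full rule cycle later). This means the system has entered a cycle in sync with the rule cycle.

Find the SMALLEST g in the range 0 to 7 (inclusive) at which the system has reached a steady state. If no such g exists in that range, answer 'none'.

Gen 0: 010001010001010
Gen 1 (rule 86): 111011011011011
Gen 2 (rule 124): 101111111111111
Gen 3 (rule 184): 011111111111110
Gen 4 (rule 86): 100000000000011
Gen 5 (rule 124): 110000000000011
Gen 6 (rule 184): 101000000000010
Gen 7 (rule 86): 101100000000111
Gen 8 (rule 124): 111110000000101
Gen 9 (rule 184): 111101000000010
Gen 10 (rule 86): 000101100000111

Answer: none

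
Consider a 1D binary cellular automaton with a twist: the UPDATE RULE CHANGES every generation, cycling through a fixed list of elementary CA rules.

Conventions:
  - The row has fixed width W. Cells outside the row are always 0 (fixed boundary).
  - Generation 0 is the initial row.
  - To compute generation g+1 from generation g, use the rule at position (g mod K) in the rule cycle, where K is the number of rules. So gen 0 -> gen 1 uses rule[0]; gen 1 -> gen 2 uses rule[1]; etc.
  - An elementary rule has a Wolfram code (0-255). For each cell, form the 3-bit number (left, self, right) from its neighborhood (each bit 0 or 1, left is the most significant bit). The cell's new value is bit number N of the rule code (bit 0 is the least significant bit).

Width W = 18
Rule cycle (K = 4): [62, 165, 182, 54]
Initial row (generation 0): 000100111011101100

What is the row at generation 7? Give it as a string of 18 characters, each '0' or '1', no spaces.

Answer: 110010011111001010

Derivation:
Gen 0: 000100111011101100
Gen 1 (rule 62): 001111100110011010
Gen 2 (rule 165): 100111000000000110
Gen 3 (rule 182): 111010100000001001
Gen 4 (rule 54): 000111110000011111
Gen 5 (rule 62): 001100001000110000
Gen 6 (rule 165): 100001101010000111
Gen 7 (rule 182): 110010011111001010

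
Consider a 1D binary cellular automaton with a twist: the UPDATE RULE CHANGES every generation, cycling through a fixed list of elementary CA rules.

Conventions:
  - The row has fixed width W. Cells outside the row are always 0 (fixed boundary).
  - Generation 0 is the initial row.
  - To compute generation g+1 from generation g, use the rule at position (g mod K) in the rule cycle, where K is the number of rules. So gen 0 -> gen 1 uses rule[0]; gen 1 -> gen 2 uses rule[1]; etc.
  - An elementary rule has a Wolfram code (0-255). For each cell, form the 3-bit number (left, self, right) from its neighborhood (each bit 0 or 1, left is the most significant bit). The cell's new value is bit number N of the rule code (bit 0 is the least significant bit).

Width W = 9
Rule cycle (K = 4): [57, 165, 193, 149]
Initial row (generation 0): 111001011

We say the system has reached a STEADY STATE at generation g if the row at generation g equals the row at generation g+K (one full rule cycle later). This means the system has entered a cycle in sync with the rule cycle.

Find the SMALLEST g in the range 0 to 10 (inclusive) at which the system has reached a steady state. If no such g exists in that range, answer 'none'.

Gen 0: 111001011
Gen 1 (rule 57): 100100110
Gen 2 (rule 165): 100100000
Gen 3 (rule 193): 000001111
Gen 4 (rule 149): 111100110
Gen 5 (rule 57): 100010101
Gen 6 (rule 165): 101011111
Gen 7 (rule 193): 000001111
Gen 8 (rule 149): 111100110
Gen 9 (rule 57): 100010101
Gen 10 (rule 165): 101011111
Gen 11 (rule 193): 000001111
Gen 12 (rule 149): 111100110
Gen 13 (rule 57): 100010101
Gen 14 (rule 165): 101011111

Answer: 3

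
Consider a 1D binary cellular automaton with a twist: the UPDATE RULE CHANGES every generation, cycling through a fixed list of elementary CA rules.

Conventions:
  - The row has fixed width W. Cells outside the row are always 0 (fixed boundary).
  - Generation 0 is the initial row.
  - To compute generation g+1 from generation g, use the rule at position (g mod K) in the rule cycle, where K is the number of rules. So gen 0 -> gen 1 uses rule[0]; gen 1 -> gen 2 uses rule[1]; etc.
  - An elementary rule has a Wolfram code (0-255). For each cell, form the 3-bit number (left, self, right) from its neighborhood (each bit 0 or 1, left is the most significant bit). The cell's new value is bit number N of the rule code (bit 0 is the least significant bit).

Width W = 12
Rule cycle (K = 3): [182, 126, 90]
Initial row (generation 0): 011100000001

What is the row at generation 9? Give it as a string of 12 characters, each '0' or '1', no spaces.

Gen 0: 011100000001
Gen 1 (rule 182): 101010000011
Gen 2 (rule 126): 111111000111
Gen 3 (rule 90): 100001101101
Gen 4 (rule 182): 110010010011
Gen 5 (rule 126): 111111111111
Gen 6 (rule 90): 100000000001
Gen 7 (rule 182): 110000000011
Gen 8 (rule 126): 111000000111
Gen 9 (rule 90): 101100001101

Answer: 101100001101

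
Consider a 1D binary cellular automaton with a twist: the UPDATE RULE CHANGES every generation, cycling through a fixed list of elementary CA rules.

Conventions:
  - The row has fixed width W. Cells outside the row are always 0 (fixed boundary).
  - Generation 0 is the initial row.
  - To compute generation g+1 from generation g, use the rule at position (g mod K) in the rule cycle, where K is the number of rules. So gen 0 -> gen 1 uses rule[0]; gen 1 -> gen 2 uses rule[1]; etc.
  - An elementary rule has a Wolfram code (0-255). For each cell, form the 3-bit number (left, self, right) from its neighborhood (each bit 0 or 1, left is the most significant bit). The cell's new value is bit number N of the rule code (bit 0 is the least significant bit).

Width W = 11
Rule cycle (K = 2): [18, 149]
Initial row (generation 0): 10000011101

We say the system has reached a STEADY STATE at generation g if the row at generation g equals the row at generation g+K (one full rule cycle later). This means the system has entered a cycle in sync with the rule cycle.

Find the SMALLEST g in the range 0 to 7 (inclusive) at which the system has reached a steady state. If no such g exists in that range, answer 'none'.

Answer: 4

Derivation:
Gen 0: 10000011101
Gen 1 (rule 18): 01000100000
Gen 2 (rule 149): 01110111111
Gen 3 (rule 18): 10000000000
Gen 4 (rule 149): 11111111111
Gen 5 (rule 18): 00000000000
Gen 6 (rule 149): 11111111111
Gen 7 (rule 18): 00000000000
Gen 8 (rule 149): 11111111111
Gen 9 (rule 18): 00000000000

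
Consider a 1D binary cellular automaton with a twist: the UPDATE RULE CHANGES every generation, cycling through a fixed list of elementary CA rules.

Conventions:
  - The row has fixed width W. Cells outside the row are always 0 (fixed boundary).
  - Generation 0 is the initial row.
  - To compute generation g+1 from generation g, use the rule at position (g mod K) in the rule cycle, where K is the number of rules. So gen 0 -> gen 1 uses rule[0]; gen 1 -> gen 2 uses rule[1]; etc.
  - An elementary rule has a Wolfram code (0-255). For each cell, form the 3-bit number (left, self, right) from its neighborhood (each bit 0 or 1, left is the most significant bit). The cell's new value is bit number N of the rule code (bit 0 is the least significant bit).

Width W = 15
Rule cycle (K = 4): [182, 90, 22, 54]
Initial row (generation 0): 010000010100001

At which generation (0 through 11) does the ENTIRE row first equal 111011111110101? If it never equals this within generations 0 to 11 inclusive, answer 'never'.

Gen 0: 010000010100001
Gen 1 (rule 182): 111000111110011
Gen 2 (rule 90): 101101100011111
Gen 3 (rule 22): 100000010100000
Gen 4 (rule 54): 110000111110000
Gen 5 (rule 182): 001001011101000
Gen 6 (rule 90): 010110010100100
Gen 7 (rule 22): 110001110111110
Gen 8 (rule 54): 001010001000001
Gen 9 (rule 182): 011111011100011
Gen 10 (rule 90): 110001010110111
Gen 11 (rule 22): 001011010000000

Answer: never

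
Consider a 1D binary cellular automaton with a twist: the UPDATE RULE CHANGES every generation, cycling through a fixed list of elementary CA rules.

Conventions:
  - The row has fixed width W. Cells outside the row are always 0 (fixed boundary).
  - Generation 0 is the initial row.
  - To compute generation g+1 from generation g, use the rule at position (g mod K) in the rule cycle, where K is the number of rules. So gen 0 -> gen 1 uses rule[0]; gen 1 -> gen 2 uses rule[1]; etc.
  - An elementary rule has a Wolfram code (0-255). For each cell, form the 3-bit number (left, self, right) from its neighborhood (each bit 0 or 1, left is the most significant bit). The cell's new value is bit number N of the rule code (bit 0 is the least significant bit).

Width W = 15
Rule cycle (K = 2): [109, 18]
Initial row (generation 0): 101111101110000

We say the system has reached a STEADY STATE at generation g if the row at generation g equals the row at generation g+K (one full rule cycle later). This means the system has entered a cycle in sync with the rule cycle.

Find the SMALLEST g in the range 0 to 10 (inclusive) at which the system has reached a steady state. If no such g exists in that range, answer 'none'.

Answer: 4

Derivation:
Gen 0: 101111101110000
Gen 1 (rule 109): 111000111010111
Gen 2 (rule 18): 000101000000000
Gen 3 (rule 109): 110111011111111
Gen 4 (rule 18): 000000000000000
Gen 5 (rule 109): 111111111111111
Gen 6 (rule 18): 000000000000000
Gen 7 (rule 109): 111111111111111
Gen 8 (rule 18): 000000000000000
Gen 9 (rule 109): 111111111111111
Gen 10 (rule 18): 000000000000000
Gen 11 (rule 109): 111111111111111
Gen 12 (rule 18): 000000000000000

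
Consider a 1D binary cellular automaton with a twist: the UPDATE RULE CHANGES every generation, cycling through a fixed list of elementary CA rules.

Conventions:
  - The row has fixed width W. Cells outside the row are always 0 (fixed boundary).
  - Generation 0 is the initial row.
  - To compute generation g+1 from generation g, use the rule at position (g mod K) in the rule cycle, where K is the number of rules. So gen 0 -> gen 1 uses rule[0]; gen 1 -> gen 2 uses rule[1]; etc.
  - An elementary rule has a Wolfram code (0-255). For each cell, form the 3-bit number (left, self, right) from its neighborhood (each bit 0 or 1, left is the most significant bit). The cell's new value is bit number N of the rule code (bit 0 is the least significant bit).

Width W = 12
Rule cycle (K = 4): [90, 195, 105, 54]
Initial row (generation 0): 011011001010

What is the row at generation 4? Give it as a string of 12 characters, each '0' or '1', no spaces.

Answer: 100111100001

Derivation:
Gen 0: 011011001010
Gen 1 (rule 90): 111011110001
Gen 2 (rule 195): 011001110110
Gen 3 (rule 105): 011001011110
Gen 4 (rule 54): 100111100001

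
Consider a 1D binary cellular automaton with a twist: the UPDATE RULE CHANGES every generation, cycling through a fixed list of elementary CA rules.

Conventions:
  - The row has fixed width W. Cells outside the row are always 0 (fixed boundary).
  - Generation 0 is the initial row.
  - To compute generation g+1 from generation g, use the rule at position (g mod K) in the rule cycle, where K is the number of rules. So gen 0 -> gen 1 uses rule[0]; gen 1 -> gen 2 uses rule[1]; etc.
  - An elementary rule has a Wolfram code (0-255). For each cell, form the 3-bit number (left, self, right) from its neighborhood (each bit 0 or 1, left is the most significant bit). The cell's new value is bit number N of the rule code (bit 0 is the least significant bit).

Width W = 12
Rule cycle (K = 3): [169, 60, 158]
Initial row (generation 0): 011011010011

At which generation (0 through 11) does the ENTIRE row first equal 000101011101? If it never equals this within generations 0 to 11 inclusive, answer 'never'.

Answer: never

Derivation:
Gen 0: 011011010011
Gen 1 (rule 169): 010110100010
Gen 2 (rule 60): 011101110011
Gen 3 (rule 158): 111001101110
Gen 4 (rule 169): 110001011100
Gen 5 (rule 60): 101001110010
Gen 6 (rule 158): 101111101111
Gen 7 (rule 169): 011111011110
Gen 8 (rule 60): 010000110001
Gen 9 (rule 158): 111001101011
Gen 10 (rule 169): 110001010110
Gen 11 (rule 60): 101001111101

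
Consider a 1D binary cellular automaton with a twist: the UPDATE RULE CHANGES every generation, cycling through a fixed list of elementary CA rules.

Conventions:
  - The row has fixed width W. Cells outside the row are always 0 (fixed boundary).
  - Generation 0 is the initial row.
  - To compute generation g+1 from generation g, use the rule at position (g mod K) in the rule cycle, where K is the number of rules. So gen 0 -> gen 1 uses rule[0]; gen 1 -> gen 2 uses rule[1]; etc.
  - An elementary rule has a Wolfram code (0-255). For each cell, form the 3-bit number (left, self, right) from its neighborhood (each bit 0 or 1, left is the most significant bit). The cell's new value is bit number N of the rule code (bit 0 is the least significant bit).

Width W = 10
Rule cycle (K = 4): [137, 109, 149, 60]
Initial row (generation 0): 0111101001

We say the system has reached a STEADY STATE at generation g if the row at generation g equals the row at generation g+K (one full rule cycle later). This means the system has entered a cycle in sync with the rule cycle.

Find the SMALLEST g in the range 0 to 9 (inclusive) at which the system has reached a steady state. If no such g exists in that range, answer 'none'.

Answer: 0

Derivation:
Gen 0: 0111101001
Gen 1 (rule 137): 0111000000
Gen 2 (rule 109): 0101011111
Gen 3 (rule 149): 0101001110
Gen 4 (rule 60): 0111101001
Gen 5 (rule 137): 0111000000
Gen 6 (rule 109): 0101011111
Gen 7 (rule 149): 0101001110
Gen 8 (rule 60): 0111101001
Gen 9 (rule 137): 0111000000
Gen 10 (rule 109): 0101011111
Gen 11 (rule 149): 0101001110
Gen 12 (rule 60): 0111101001
Gen 13 (rule 137): 0111000000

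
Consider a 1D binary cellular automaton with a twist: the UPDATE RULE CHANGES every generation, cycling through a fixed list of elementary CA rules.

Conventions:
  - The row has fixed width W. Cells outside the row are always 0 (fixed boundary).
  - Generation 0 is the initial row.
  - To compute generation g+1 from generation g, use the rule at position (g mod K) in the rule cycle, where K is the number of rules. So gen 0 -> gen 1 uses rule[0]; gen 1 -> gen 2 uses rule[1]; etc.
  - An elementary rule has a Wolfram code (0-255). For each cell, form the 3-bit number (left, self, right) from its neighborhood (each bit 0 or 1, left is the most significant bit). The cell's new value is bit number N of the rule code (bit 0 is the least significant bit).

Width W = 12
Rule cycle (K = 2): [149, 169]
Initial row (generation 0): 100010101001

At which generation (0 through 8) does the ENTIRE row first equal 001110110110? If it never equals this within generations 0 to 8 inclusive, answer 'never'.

Gen 0: 100010101001
Gen 1 (rule 149): 111010101101
Gen 2 (rule 169): 110101011010
Gen 3 (rule 149): 000101000011
Gen 4 (rule 169): 110010011010
Gen 5 (rule 149): 001011000011
Gen 6 (rule 169): 100110011010
Gen 7 (rule 149): 110001000011
Gen 8 (rule 169): 100100011010

Answer: never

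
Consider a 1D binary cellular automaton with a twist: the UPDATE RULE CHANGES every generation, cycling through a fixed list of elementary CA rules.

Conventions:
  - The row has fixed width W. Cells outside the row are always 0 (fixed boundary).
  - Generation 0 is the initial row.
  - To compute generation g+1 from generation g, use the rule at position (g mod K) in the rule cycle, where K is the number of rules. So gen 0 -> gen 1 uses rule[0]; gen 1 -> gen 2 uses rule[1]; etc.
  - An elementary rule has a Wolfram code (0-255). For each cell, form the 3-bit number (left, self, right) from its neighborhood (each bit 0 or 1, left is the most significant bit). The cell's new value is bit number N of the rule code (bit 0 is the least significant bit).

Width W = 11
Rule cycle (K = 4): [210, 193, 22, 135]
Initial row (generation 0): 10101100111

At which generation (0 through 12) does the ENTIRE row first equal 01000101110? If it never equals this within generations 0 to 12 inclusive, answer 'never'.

Gen 0: 10101100111
Gen 1 (rule 210): 00000111011
Gen 2 (rule 193): 11110011001
Gen 3 (rule 22): 00001100111
Gen 4 (rule 135): 11110001010
Gen 5 (rule 210): 01111010001
Gen 6 (rule 193): 00111000100
Gen 7 (rule 22): 01000101110
Gen 8 (rule 135): 11011100100
Gen 9 (rule 210): 01001111010
Gen 10 (rule 193): 00000111000
Gen 11 (rule 22): 00001000100
Gen 12 (rule 135): 11111011101

Answer: 7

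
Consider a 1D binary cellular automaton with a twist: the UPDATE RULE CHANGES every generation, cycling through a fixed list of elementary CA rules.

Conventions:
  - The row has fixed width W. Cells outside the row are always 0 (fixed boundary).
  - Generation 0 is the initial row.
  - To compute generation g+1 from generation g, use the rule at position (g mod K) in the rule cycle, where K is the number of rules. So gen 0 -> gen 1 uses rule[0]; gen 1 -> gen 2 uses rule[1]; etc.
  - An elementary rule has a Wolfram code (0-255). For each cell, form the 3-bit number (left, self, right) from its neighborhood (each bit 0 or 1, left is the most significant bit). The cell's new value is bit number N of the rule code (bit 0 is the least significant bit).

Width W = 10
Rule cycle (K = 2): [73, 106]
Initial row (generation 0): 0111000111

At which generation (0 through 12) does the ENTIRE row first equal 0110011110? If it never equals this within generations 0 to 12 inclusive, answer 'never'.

Answer: never

Derivation:
Gen 0: 0111000111
Gen 1 (rule 73): 0101010101
Gen 2 (rule 106): 1010101010
Gen 3 (rule 73): 0000000000
Gen 4 (rule 106): 0000000000
Gen 5 (rule 73): 1111111111
Gen 6 (rule 106): 1000000001
Gen 7 (rule 73): 0011111100
Gen 8 (rule 106): 0110000100
Gen 9 (rule 73): 0110110001
Gen 10 (rule 106): 1111110010
Gen 11 (rule 73): 1000010000
Gen 12 (rule 106): 0000100000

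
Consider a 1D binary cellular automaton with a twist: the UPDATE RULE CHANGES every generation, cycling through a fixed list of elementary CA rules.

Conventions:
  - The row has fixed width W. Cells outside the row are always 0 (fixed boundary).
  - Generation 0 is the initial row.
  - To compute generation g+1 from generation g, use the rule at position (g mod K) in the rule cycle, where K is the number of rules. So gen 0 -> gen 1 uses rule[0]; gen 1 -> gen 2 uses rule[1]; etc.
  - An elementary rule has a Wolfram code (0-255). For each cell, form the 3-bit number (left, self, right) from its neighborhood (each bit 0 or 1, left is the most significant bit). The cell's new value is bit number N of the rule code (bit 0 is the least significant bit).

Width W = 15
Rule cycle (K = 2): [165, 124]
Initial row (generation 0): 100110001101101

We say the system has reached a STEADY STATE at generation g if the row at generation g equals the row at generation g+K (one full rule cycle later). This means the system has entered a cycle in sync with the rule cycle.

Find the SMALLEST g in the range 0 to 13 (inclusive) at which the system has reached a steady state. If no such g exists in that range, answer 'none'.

Answer: none

Derivation:
Gen 0: 100110001101101
Gen 1 (rule 165): 100000100010011
Gen 2 (rule 124): 110000110011011
Gen 3 (rule 165): 000110000000100
Gen 4 (rule 124): 000111000000110
Gen 5 (rule 165): 110010011110000
Gen 6 (rule 124): 111011010011000
Gen 7 (rule 165): 010100110000011
Gen 8 (rule 124): 011110111000011
Gen 9 (rule 165): 001101010011000
Gen 10 (rule 124): 001111111011100
Gen 11 (rule 165): 100111110101001
Gen 12 (rule 124): 110100011111101
Gen 13 (rule 165): 001101001111011
Gen 14 (rule 124): 001111101001111
Gen 15 (rule 165): 100111011000110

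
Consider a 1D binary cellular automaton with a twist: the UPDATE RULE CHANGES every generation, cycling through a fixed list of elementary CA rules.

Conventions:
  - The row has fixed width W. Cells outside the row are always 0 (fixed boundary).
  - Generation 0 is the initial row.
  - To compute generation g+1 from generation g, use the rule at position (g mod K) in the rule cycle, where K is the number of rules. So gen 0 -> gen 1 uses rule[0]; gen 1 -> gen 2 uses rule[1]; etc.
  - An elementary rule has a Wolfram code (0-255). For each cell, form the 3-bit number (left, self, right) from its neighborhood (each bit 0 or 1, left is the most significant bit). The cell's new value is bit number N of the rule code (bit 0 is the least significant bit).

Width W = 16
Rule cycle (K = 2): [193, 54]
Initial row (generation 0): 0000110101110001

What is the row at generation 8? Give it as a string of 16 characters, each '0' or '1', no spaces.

Gen 0: 0000110101110001
Gen 1 (rule 193): 1110010000110100
Gen 2 (rule 54): 0001111001001110
Gen 3 (rule 193): 1100111000000110
Gen 4 (rule 54): 0011000100001001
Gen 5 (rule 193): 1001010001100000
Gen 6 (rule 54): 1111111010010000
Gen 7 (rule 193): 0111111000000111
Gen 8 (rule 54): 1000000100001000

Answer: 1000000100001000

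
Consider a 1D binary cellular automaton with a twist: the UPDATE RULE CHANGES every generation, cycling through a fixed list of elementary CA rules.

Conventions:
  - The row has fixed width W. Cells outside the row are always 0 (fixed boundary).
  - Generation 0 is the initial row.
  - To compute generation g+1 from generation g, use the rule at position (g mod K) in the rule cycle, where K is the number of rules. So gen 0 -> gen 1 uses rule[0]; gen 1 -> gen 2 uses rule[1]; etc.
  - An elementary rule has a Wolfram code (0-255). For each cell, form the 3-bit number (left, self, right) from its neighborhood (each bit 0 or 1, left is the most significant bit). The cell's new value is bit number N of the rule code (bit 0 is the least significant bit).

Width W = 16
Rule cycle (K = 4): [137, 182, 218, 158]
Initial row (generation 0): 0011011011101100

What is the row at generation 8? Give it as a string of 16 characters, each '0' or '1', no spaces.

Answer: 1111111111110111

Derivation:
Gen 0: 0011011011101100
Gen 1 (rule 137): 1010010011001001
Gen 2 (rule 182): 1111111100111111
Gen 3 (rule 218): 1111111111111111
Gen 4 (rule 158): 1111111111111110
Gen 5 (rule 137): 1111111111111100
Gen 6 (rule 182): 0111111111111010
Gen 7 (rule 218): 1111111111111001
Gen 8 (rule 158): 1111111111110111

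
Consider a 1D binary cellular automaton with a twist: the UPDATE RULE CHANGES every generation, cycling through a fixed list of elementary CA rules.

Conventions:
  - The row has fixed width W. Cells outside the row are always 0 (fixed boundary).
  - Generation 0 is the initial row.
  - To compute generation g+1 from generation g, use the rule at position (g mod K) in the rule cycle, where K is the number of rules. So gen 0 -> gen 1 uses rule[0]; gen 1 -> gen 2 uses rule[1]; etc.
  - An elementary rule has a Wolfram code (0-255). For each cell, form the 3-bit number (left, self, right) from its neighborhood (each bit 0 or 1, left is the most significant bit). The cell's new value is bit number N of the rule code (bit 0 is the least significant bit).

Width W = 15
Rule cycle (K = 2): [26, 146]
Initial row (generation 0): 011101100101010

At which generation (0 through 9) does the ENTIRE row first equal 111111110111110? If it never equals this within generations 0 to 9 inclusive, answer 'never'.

Answer: never

Derivation:
Gen 0: 011101100101010
Gen 1 (rule 26): 110001011000001
Gen 2 (rule 146): 001010000100010
Gen 3 (rule 26): 010001001010101
Gen 4 (rule 146): 101010110000000
Gen 5 (rule 26): 000000101000000
Gen 6 (rule 146): 000001000100000
Gen 7 (rule 26): 000010101010000
Gen 8 (rule 146): 000100000001000
Gen 9 (rule 26): 001010000010100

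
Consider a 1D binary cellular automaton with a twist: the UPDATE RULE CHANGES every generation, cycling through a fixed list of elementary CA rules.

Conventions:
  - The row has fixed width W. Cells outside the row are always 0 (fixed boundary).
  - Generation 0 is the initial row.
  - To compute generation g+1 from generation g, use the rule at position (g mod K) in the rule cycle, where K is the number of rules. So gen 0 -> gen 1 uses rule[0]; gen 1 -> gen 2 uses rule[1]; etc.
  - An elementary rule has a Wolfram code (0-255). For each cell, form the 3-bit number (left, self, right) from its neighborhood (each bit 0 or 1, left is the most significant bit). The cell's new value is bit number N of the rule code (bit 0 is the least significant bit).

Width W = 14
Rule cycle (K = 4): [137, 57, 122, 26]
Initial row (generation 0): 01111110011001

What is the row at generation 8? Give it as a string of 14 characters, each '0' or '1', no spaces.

Gen 0: 01111110011001
Gen 1 (rule 137): 01111100010000
Gen 2 (rule 57): 01000011001111
Gen 3 (rule 122): 10100111111001
Gen 4 (rule 26): 00011100000110
Gen 5 (rule 137): 11011001110100
Gen 6 (rule 57): 10110101001011
Gen 7 (rule 122): 01111010110111
Gen 8 (rule 26): 11000000100100

Answer: 11000000100100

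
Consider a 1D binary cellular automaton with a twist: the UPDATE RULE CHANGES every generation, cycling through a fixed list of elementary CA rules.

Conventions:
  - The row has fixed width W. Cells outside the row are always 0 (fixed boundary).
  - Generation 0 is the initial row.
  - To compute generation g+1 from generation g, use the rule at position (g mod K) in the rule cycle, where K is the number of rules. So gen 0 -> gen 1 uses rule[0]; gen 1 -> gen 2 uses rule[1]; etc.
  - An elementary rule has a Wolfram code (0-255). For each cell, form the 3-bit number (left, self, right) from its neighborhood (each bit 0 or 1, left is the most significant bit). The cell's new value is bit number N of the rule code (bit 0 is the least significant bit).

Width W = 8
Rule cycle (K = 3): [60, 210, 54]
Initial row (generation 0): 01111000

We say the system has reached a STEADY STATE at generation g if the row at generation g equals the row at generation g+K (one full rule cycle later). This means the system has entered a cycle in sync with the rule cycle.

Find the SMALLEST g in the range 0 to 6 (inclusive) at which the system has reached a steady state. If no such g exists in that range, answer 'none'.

Gen 0: 01111000
Gen 1 (rule 60): 01000100
Gen 2 (rule 210): 10101010
Gen 3 (rule 54): 11111111
Gen 4 (rule 60): 10000000
Gen 5 (rule 210): 01000000
Gen 6 (rule 54): 11100000
Gen 7 (rule 60): 10010000
Gen 8 (rule 210): 01101000
Gen 9 (rule 54): 10011100

Answer: none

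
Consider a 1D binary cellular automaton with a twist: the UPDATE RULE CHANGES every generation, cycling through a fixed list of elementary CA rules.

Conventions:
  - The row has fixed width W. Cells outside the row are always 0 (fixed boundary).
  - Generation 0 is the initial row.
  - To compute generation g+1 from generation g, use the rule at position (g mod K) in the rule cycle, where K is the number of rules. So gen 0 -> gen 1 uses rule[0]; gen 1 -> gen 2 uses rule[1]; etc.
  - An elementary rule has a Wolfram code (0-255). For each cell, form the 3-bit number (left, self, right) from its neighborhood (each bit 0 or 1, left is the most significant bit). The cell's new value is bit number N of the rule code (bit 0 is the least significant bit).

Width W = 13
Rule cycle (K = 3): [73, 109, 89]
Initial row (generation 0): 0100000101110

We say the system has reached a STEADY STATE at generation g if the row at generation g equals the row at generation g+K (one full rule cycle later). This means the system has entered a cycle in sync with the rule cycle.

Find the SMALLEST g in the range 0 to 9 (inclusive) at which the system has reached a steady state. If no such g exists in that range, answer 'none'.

Gen 0: 0100000101110
Gen 1 (rule 73): 0001110001010
Gen 2 (rule 109): 1101010101110
Gen 3 (rule 89): 1100000001011
Gen 4 (rule 73): 1101111100011
Gen 5 (rule 109): 1111000101011
Gen 6 (rule 89): 1001110000011
Gen 7 (rule 73): 0001010111011
Gen 8 (rule 109): 1101111101111
Gen 9 (rule 89): 1101000101001
Gen 10 (rule 73): 1100010000000
Gen 11 (rule 109): 1101010111111
Gen 12 (rule 89): 1100000100001

Answer: none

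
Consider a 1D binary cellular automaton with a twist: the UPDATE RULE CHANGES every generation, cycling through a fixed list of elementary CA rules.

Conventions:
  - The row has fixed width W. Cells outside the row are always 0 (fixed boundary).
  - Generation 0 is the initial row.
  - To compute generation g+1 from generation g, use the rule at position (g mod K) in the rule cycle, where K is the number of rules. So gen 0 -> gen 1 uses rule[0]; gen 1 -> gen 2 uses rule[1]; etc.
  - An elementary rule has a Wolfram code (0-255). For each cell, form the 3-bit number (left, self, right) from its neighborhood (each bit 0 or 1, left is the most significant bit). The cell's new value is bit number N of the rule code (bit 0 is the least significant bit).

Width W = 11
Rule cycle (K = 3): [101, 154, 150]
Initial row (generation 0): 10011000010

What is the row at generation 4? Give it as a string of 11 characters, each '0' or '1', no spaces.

Gen 0: 10011000010
Gen 1 (rule 101): 10001011010
Gen 2 (rule 154): 01010010001
Gen 3 (rule 150): 11011111011
Gen 4 (rule 101): 01100001101

Answer: 01100001101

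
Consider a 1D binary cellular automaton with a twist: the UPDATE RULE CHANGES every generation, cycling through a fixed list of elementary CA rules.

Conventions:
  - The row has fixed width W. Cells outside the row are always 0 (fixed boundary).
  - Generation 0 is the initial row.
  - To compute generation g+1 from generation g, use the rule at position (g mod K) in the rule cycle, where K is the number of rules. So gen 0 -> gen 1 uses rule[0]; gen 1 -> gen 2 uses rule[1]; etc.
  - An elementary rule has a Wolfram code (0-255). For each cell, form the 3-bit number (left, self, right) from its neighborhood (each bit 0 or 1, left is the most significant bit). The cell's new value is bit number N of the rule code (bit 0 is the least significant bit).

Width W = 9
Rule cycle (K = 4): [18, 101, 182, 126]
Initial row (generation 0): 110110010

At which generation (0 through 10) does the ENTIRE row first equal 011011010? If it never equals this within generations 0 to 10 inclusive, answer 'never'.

Answer: 3

Derivation:
Gen 0: 110110010
Gen 1 (rule 18): 000001101
Gen 2 (rule 101): 111100111
Gen 3 (rule 182): 011011010
Gen 4 (rule 126): 111111111
Gen 5 (rule 18): 000000000
Gen 6 (rule 101): 111111111
Gen 7 (rule 182): 011111110
Gen 8 (rule 126): 110000011
Gen 9 (rule 18): 001000100
Gen 10 (rule 101): 101010101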